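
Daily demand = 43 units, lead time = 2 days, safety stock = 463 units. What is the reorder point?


Formula: ROP = (Daily Demand * Lead Time) + Safety Stock
Demand during lead time = 43 * 2 = 86 units
ROP = 86 + 463 = 549 units

549 units


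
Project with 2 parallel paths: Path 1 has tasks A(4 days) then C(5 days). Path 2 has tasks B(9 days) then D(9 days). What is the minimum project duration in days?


Path 1 = 4 + 5 = 9 days
Path 2 = 9 + 9 = 18 days
Duration = max(9, 18) = 18 days

18 days


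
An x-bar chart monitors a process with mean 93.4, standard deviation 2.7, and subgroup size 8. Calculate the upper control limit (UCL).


UCL = 93.4 + 3 * 2.7 / sqrt(8)

96.26


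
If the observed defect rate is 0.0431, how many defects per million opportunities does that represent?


DPMO = defect_rate * 1000000 = 0.0431 * 1000000

43100


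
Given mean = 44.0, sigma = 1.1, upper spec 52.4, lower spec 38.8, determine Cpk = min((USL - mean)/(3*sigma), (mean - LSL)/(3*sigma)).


Cpu = (52.4 - 44.0) / (3 * 1.1) = 2.55
Cpl = (44.0 - 38.8) / (3 * 1.1) = 1.58
Cpk = min(2.55, 1.58) = 1.58

1.58


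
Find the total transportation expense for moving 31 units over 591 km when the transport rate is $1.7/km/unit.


TC = dist * cost * units = 591 * 1.7 * 31 = $31145.70

$31145.70


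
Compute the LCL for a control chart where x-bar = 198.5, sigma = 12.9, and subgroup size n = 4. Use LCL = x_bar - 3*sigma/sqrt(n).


LCL = 198.5 - 3 * 12.9 / sqrt(4)

179.15


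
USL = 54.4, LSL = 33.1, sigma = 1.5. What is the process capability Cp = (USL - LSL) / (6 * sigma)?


Cp = (54.4 - 33.1) / (6 * 1.5)

2.37


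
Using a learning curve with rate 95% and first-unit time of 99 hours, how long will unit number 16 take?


Formula: T_n = T_1 * (learning_rate)^(log2(n)) where learning_rate = rate/100
Doublings = log2(16) = 4
T_n = 99 * 0.95^4
T_n = 99 * 0.8145 = 80.6 hours

80.6 hours


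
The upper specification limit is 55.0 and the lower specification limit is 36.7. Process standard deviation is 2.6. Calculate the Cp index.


Cp = (55.0 - 36.7) / (6 * 2.6)

1.17


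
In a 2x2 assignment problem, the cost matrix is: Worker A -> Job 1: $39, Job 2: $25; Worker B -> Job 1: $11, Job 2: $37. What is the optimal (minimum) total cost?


Option 1: A->1 + B->2 = $39 + $37 = $76
Option 2: A->2 + B->1 = $25 + $11 = $36
Min cost = min($76, $36) = $36

$36


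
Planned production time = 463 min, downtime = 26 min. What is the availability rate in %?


Formula: Availability = (Planned Time - Downtime) / Planned Time * 100
Uptime = 463 - 26 = 437 min
Availability = 437 / 463 * 100 = 94.4%

94.4%


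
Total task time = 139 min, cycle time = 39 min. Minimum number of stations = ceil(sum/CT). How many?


Formula: N_min = ceil(Sum of Task Times / Cycle Time)
N_min = ceil(139 min / 39 min) = ceil(3.5641)
N_min = 4 stations

4


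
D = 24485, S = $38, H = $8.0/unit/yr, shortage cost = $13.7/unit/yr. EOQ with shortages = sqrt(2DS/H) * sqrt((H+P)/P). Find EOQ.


Formula: EOQ* = sqrt(2DS/H) * sqrt((H+P)/P)
Base EOQ = sqrt(2*24485*38/8.0) = 482.29 units
Correction = sqrt((8.0+13.7)/13.7) = 1.25855
EOQ* = 482.29 * 1.25855 = 607.0 units

607.0 units


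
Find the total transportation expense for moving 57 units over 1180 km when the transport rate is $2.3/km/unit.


TC = dist * cost * units = 1180 * 2.3 * 57 = $154698.00

$154698.00


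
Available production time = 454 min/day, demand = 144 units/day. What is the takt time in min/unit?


Formula: Takt Time = Available Production Time / Customer Demand
Takt = 454 min/day / 144 units/day
Takt = 3.15 min/unit

3.15 min/unit


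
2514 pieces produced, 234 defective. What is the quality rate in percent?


Formula: Quality Rate = Good Pieces / Total Pieces * 100
Good pieces = 2514 - 234 = 2280
QR = 2280 / 2514 * 100 = 90.7%

90.7%


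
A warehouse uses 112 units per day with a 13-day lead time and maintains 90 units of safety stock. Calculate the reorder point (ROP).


Formula: ROP = (Daily Demand * Lead Time) + Safety Stock
Demand during lead time = 112 * 13 = 1456 units
ROP = 1456 + 90 = 1546 units

1546 units


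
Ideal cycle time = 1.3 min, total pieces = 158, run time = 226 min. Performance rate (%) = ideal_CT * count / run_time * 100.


Formula: Performance = (Ideal CT * Total Count) / Run Time * 100
Ideal output time = 1.3 * 158 = 205.4 min
Performance = 205.4 / 226 * 100 = 90.9%

90.9%


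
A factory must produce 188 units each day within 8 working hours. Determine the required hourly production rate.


Formula: Production Rate = Daily Demand / Available Hours
Rate = 188 units/day / 8 hours/day
Rate = 23.5 units/hour

23.5 units/hour


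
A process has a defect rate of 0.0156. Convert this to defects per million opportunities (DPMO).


DPMO = defect_rate * 1000000 = 0.0156 * 1000000

15600


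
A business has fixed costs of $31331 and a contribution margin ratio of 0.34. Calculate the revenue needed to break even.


Formula: BER = Fixed Costs / Contribution Margin Ratio
BER = $31331 / 0.34
BER = $92150.00 (to the nearest cent)

$92150.00


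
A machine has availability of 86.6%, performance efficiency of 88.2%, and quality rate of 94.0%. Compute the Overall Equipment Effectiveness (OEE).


Formula: OEE = Availability * Performance * Quality / 10000
A * P = 86.6% * 88.2% / 100 = 76.38%
OEE = 76.38% * 94.0% / 100 = 71.8%

71.8%


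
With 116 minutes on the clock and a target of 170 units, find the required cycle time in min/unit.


Formula: CT = Available Time / Number of Units
CT = 116 min / 170 units
CT = 0.68 min/unit

0.68 min/unit


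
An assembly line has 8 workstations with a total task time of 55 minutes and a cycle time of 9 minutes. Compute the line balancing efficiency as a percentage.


Formula: Efficiency = Sum of Task Times / (N_stations * CT) * 100
Total station capacity = 8 stations * 9 min = 72 min
Efficiency = 55 / 72 * 100 = 76.4%

76.4%


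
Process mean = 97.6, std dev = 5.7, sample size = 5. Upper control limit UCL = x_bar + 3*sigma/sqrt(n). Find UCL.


UCL = 97.6 + 3 * 5.7 / sqrt(5)

105.25


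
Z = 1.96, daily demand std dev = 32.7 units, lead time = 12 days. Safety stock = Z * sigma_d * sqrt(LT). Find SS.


Formula: SS = z * sigma_d * sqrt(LT)
sqrt(LT) = sqrt(12) = 3.4641
SS = 1.96 * 32.7 * 3.4641
SS = 222.0 units

222.0 units


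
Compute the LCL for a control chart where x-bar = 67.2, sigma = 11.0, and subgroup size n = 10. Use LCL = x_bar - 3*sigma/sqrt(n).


LCL = 67.2 - 3 * 11.0 / sqrt(10)

56.76


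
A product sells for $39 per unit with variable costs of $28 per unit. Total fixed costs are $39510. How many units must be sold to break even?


Formula: BEQ = Fixed Costs / (Price - Variable Cost)
Contribution margin = $39 - $28 = $11/unit
BEQ = ceil($39510 / $11/unit) = ceil(3591.82) = 3592 units

3592 units


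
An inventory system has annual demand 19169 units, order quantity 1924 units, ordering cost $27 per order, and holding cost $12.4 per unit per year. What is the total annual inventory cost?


TC = 19169/1924 * 27 + 1924/2 * 12.4

$12197.80


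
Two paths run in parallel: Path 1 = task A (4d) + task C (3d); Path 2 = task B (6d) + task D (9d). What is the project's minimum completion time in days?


Path 1 = 4 + 3 = 7 days
Path 2 = 6 + 9 = 15 days
Duration = max(7, 15) = 15 days

15 days


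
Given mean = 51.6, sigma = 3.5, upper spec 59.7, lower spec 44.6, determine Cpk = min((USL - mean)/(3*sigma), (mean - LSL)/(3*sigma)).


Cpu = (59.7 - 51.6) / (3 * 3.5) = 0.77
Cpl = (51.6 - 44.6) / (3 * 3.5) = 0.67
Cpk = min(0.77, 0.67) = 0.67

0.67


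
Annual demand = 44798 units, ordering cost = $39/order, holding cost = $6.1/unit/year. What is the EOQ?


Formula: EOQ = sqrt(2 * D * S / H)
Numerator: 2 * 44798 * 39 = 3494244
2DS/H = 3494244 / 6.1 = 572826.9
EOQ = sqrt(572826.9) = 756.9 units

756.9 units


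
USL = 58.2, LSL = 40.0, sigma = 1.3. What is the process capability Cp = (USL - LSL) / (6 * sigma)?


Cp = (58.2 - 40.0) / (6 * 1.3)

2.33


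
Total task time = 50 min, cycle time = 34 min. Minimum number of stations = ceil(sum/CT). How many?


Formula: N_min = ceil(Sum of Task Times / Cycle Time)
N_min = ceil(50 min / 34 min) = ceil(1.4706)
N_min = 2 stations

2


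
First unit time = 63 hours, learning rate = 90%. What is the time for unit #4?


Formula: T_n = T_1 * (learning_rate)^(log2(n)) where learning_rate = rate/100
Doublings = log2(4) = 2
T_n = 63 * 0.9^2
T_n = 63 * 0.81 = 51.0 hours

51.0 hours


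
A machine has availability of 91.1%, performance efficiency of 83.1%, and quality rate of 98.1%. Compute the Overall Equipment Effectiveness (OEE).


Formula: OEE = Availability * Performance * Quality / 10000
A * P = 91.1% * 83.1% / 100 = 75.7%
OEE = 75.7% * 98.1% / 100 = 74.3%

74.3%


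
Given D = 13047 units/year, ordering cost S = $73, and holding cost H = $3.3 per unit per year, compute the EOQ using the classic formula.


Formula: EOQ = sqrt(2 * D * S / H)
Numerator: 2 * 13047 * 73 = 1904862
2DS/H = 1904862 / 3.3 = 577230.9
EOQ = sqrt(577230.9) = 759.8 units

759.8 units


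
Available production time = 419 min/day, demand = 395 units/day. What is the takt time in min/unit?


Formula: Takt Time = Available Production Time / Customer Demand
Takt = 419 min/day / 395 units/day
Takt = 1.06 min/unit

1.06 min/unit


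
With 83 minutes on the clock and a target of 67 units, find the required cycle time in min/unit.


Formula: CT = Available Time / Number of Units
CT = 83 min / 67 units
CT = 1.24 min/unit

1.24 min/unit


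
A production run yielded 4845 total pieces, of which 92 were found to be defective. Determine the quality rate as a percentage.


Formula: Quality Rate = Good Pieces / Total Pieces * 100
Good pieces = 4845 - 92 = 4753
QR = 4753 / 4845 * 100 = 98.1%

98.1%


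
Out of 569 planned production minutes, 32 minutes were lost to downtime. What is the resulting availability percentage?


Formula: Availability = (Planned Time - Downtime) / Planned Time * 100
Uptime = 569 - 32 = 537 min
Availability = 537 / 569 * 100 = 94.4%

94.4%


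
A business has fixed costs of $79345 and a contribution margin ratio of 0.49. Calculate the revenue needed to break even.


Formula: BER = Fixed Costs / Contribution Margin Ratio
BER = $79345 / 0.49
BER = $161928.57 (to the nearest cent)

$161928.57


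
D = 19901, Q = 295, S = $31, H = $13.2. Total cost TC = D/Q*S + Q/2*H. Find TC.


TC = 19901/295 * 31 + 295/2 * 13.2

$4038.29


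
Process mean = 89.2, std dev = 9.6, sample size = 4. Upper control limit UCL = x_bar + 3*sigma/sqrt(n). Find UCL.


UCL = 89.2 + 3 * 9.6 / sqrt(4)

103.6


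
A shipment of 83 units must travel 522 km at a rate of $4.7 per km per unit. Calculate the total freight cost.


TC = dist * cost * units = 522 * 4.7 * 83 = $203632.20

$203632.20


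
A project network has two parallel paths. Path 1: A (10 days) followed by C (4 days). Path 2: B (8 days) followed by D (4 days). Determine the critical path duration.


Path 1 = 10 + 4 = 14 days
Path 2 = 8 + 4 = 12 days
Duration = max(14, 12) = 14 days

14 days


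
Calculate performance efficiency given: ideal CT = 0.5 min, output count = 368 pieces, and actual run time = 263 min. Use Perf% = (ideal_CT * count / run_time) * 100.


Formula: Performance = (Ideal CT * Total Count) / Run Time * 100
Ideal output time = 0.5 * 368 = 184.0 min
Performance = 184.0 / 263 * 100 = 70.0%

70.0%


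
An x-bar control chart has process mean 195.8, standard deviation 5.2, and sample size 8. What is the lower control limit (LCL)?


LCL = 195.8 - 3 * 5.2 / sqrt(8)

190.28


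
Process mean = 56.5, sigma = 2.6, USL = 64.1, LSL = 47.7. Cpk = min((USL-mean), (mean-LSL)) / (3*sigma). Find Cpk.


Cpu = (64.1 - 56.5) / (3 * 2.6) = 0.97
Cpl = (56.5 - 47.7) / (3 * 2.6) = 1.13
Cpk = min(0.97, 1.13) = 0.97

0.97


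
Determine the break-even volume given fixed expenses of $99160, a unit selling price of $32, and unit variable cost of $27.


Formula: BEQ = Fixed Costs / (Price - Variable Cost)
Contribution margin = $32 - $27 = $5/unit
BEQ = ceil($99160 / $5/unit) = ceil(19832.0) = 19832 units

19832 units


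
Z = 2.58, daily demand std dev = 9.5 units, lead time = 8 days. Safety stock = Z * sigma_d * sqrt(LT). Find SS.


Formula: SS = z * sigma_d * sqrt(LT)
sqrt(LT) = sqrt(8) = 2.8284
SS = 2.58 * 9.5 * 2.8284
SS = 69.3 units

69.3 units


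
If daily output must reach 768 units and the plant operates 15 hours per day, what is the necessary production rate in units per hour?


Formula: Production Rate = Daily Demand / Available Hours
Rate = 768 units/day / 15 hours/day
Rate = 51.2 units/hour

51.2 units/hour


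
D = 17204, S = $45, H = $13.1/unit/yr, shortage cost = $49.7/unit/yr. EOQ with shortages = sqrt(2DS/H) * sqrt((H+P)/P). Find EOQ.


Formula: EOQ* = sqrt(2DS/H) * sqrt((H+P)/P)
Base EOQ = sqrt(2*17204*45/13.1) = 343.8 units
Correction = sqrt((13.1+49.7)/49.7) = 1.12409
EOQ* = 343.8 * 1.12409 = 386.5 units

386.5 units


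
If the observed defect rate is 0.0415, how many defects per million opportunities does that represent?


DPMO = defect_rate * 1000000 = 0.0415 * 1000000

41500


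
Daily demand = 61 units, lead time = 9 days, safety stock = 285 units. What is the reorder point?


Formula: ROP = (Daily Demand * Lead Time) + Safety Stock
Demand during lead time = 61 * 9 = 549 units
ROP = 549 + 285 = 834 units

834 units


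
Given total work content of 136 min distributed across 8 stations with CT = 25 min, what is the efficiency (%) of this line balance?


Formula: Efficiency = Sum of Task Times / (N_stations * CT) * 100
Total station capacity = 8 stations * 25 min = 200 min
Efficiency = 136 / 200 * 100 = 68.0%

68.0%


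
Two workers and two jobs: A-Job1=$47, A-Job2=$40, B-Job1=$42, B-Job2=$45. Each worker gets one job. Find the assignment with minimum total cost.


Option 1: A->1 + B->2 = $47 + $45 = $92
Option 2: A->2 + B->1 = $40 + $42 = $82
Min cost = min($92, $82) = $82

$82


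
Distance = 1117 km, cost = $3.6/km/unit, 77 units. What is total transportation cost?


TC = dist * cost * units = 1117 * 3.6 * 77 = $309632.40

$309632.40


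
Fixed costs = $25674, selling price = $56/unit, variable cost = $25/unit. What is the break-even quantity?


Formula: BEQ = Fixed Costs / (Price - Variable Cost)
Contribution margin = $56 - $25 = $31/unit
BEQ = ceil($25674 / $31/unit) = ceil(828.19) = 829 units

829 units


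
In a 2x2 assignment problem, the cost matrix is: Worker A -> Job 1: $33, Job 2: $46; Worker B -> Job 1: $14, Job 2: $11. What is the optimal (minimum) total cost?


Option 1: A->1 + B->2 = $33 + $11 = $44
Option 2: A->2 + B->1 = $46 + $14 = $60
Min cost = min($44, $60) = $44

$44


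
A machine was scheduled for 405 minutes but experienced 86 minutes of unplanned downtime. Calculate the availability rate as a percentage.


Formula: Availability = (Planned Time - Downtime) / Planned Time * 100
Uptime = 405 - 86 = 319 min
Availability = 319 / 405 * 100 = 78.8%

78.8%


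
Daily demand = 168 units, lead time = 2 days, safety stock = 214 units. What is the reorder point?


Formula: ROP = (Daily Demand * Lead Time) + Safety Stock
Demand during lead time = 168 * 2 = 336 units
ROP = 336 + 214 = 550 units

550 units


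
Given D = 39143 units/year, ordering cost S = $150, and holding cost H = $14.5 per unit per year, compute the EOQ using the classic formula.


Formula: EOQ = sqrt(2 * D * S / H)
Numerator: 2 * 39143 * 150 = 11742900
2DS/H = 11742900 / 14.5 = 809855.2
EOQ = sqrt(809855.2) = 899.9 units

899.9 units


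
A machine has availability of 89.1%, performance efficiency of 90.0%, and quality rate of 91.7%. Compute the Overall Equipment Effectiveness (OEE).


Formula: OEE = Availability * Performance * Quality / 10000
A * P = 89.1% * 90.0% / 100 = 80.19%
OEE = 80.19% * 91.7% / 100 = 73.5%

73.5%


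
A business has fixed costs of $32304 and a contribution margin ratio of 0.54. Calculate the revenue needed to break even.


Formula: BER = Fixed Costs / Contribution Margin Ratio
BER = $32304 / 0.54
BER = $59822.22 (to the nearest cent)

$59822.22


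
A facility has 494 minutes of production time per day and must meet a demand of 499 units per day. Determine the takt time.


Formula: Takt Time = Available Production Time / Customer Demand
Takt = 494 min/day / 499 units/day
Takt = 0.99 min/unit

0.99 min/unit


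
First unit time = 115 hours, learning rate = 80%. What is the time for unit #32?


Formula: T_n = T_1 * (learning_rate)^(log2(n)) where learning_rate = rate/100
Doublings = log2(32) = 5
T_n = 115 * 0.8^5
T_n = 115 * 0.3277 = 37.7 hours

37.7 hours


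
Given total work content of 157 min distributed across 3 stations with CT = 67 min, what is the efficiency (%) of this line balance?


Formula: Efficiency = Sum of Task Times / (N_stations * CT) * 100
Total station capacity = 3 stations * 67 min = 201 min
Efficiency = 157 / 201 * 100 = 78.1%

78.1%


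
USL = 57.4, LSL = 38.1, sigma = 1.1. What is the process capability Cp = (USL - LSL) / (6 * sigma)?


Cp = (57.4 - 38.1) / (6 * 1.1)

2.92


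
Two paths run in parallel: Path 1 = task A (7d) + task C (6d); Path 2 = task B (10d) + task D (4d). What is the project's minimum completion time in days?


Path 1 = 7 + 6 = 13 days
Path 2 = 10 + 4 = 14 days
Duration = max(13, 14) = 14 days

14 days


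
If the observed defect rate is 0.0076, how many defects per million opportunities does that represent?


DPMO = defect_rate * 1000000 = 0.0076 * 1000000

7600


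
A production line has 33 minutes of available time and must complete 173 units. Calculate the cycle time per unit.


Formula: CT = Available Time / Number of Units
CT = 33 min / 173 units
CT = 0.19 min/unit

0.19 min/unit


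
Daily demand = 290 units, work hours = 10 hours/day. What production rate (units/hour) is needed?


Formula: Production Rate = Daily Demand / Available Hours
Rate = 290 units/day / 10 hours/day
Rate = 29.0 units/hour

29.0 units/hour


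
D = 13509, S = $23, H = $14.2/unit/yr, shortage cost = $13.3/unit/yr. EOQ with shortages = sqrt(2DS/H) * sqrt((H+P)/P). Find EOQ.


Formula: EOQ* = sqrt(2DS/H) * sqrt((H+P)/P)
Base EOQ = sqrt(2*13509*23/14.2) = 209.19 units
Correction = sqrt((14.2+13.3)/13.3) = 1.43794
EOQ* = 209.19 * 1.43794 = 300.8 units

300.8 units


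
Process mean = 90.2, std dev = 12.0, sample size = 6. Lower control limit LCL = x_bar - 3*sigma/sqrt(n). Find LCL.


LCL = 90.2 - 3 * 12.0 / sqrt(6)

75.5


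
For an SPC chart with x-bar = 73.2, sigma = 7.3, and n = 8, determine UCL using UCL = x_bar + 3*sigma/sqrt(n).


UCL = 73.2 + 3 * 7.3 / sqrt(8)

80.94


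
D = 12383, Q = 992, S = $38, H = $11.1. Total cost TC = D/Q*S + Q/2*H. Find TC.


TC = 12383/992 * 38 + 992/2 * 11.1

$5979.95


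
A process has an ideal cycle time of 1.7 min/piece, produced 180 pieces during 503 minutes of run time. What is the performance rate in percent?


Formula: Performance = (Ideal CT * Total Count) / Run Time * 100
Ideal output time = 1.7 * 180 = 306.0 min
Performance = 306.0 / 503 * 100 = 60.8%

60.8%


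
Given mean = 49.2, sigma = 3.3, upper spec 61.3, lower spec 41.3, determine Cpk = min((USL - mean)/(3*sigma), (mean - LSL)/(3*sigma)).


Cpu = (61.3 - 49.2) / (3 * 3.3) = 1.22
Cpl = (49.2 - 41.3) / (3 * 3.3) = 0.8
Cpk = min(1.22, 0.8) = 0.8

0.8


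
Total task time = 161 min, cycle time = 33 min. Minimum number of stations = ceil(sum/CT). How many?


Formula: N_min = ceil(Sum of Task Times / Cycle Time)
N_min = ceil(161 min / 33 min) = ceil(4.8788)
N_min = 5 stations

5


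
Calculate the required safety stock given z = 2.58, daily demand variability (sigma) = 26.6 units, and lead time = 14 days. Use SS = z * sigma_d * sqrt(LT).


Formula: SS = z * sigma_d * sqrt(LT)
sqrt(LT) = sqrt(14) = 3.7417
SS = 2.58 * 26.6 * 3.7417
SS = 256.8 units

256.8 units


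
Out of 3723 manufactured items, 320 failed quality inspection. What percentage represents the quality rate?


Formula: Quality Rate = Good Pieces / Total Pieces * 100
Good pieces = 3723 - 320 = 3403
QR = 3403 / 3723 * 100 = 91.4%

91.4%


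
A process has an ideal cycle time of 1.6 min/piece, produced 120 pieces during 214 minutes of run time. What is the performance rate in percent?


Formula: Performance = (Ideal CT * Total Count) / Run Time * 100
Ideal output time = 1.6 * 120 = 192.0 min
Performance = 192.0 / 214 * 100 = 89.7%

89.7%


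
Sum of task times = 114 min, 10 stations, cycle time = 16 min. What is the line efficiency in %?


Formula: Efficiency = Sum of Task Times / (N_stations * CT) * 100
Total station capacity = 10 stations * 16 min = 160 min
Efficiency = 114 / 160 * 100 = 71.3%

71.3%


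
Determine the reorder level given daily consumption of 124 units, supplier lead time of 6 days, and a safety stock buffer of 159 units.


Formula: ROP = (Daily Demand * Lead Time) + Safety Stock
Demand during lead time = 124 * 6 = 744 units
ROP = 744 + 159 = 903 units

903 units


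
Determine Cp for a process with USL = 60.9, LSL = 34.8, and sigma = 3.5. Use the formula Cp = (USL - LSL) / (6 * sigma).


Cp = (60.9 - 34.8) / (6 * 3.5)

1.24


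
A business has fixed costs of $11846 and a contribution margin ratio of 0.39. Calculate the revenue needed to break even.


Formula: BER = Fixed Costs / Contribution Margin Ratio
BER = $11846 / 0.39
BER = $30374.36 (to the nearest cent)

$30374.36


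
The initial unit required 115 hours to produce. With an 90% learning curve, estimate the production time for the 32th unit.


Formula: T_n = T_1 * (learning_rate)^(log2(n)) where learning_rate = rate/100
Doublings = log2(32) = 5
T_n = 115 * 0.9^5
T_n = 115 * 0.5905 = 67.9 hours

67.9 hours


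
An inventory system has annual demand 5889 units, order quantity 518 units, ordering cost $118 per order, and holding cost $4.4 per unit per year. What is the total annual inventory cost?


TC = 5889/518 * 118 + 518/2 * 4.4

$2481.11


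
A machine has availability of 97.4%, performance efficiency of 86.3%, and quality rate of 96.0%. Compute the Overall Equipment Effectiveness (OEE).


Formula: OEE = Availability * Performance * Quality / 10000
A * P = 97.4% * 86.3% / 100 = 84.06%
OEE = 84.06% * 96.0% / 100 = 80.7%

80.7%


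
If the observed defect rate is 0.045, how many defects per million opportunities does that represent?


DPMO = defect_rate * 1000000 = 0.045 * 1000000

45000


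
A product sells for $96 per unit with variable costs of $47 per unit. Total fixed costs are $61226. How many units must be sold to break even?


Formula: BEQ = Fixed Costs / (Price - Variable Cost)
Contribution margin = $96 - $47 = $49/unit
BEQ = ceil($61226 / $49/unit) = ceil(1249.51) = 1250 units

1250 units


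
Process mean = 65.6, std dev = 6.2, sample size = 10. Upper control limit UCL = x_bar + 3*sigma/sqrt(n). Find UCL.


UCL = 65.6 + 3 * 6.2 / sqrt(10)

71.48


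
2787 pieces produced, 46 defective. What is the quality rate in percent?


Formula: Quality Rate = Good Pieces / Total Pieces * 100
Good pieces = 2787 - 46 = 2741
QR = 2741 / 2787 * 100 = 98.3%

98.3%


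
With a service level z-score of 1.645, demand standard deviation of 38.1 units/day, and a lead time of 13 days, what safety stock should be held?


Formula: SS = z * sigma_d * sqrt(LT)
sqrt(LT) = sqrt(13) = 3.6056
SS = 1.645 * 38.1 * 3.6056
SS = 226.0 units

226.0 units


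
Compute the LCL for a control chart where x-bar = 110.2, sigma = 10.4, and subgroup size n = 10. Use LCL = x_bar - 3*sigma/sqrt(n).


LCL = 110.2 - 3 * 10.4 / sqrt(10)

100.33


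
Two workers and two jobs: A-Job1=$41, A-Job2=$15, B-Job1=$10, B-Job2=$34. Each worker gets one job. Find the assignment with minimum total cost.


Option 1: A->1 + B->2 = $41 + $34 = $75
Option 2: A->2 + B->1 = $15 + $10 = $25
Min cost = min($75, $25) = $25

$25


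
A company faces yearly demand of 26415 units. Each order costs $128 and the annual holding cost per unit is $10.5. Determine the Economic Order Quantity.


Formula: EOQ = sqrt(2 * D * S / H)
Numerator: 2 * 26415 * 128 = 6762240
2DS/H = 6762240 / 10.5 = 644022.9
EOQ = sqrt(644022.9) = 802.5 units

802.5 units


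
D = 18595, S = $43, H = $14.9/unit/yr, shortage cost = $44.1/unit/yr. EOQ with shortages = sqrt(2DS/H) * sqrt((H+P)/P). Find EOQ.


Formula: EOQ* = sqrt(2DS/H) * sqrt((H+P)/P)
Base EOQ = sqrt(2*18595*43/14.9) = 327.61 units
Correction = sqrt((14.9+44.1)/44.1) = 1.15666
EOQ* = 327.61 * 1.15666 = 378.9 units

378.9 units


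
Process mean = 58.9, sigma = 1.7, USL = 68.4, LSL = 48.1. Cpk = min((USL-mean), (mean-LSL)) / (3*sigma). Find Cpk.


Cpu = (68.4 - 58.9) / (3 * 1.7) = 1.86
Cpl = (58.9 - 48.1) / (3 * 1.7) = 2.12
Cpk = min(1.86, 2.12) = 1.86

1.86


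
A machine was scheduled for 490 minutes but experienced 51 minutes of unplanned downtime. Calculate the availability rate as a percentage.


Formula: Availability = (Planned Time - Downtime) / Planned Time * 100
Uptime = 490 - 51 = 439 min
Availability = 439 / 490 * 100 = 89.6%

89.6%


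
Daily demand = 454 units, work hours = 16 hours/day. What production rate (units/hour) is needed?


Formula: Production Rate = Daily Demand / Available Hours
Rate = 454 units/day / 16 hours/day
Rate = 28.4 units/hour

28.4 units/hour


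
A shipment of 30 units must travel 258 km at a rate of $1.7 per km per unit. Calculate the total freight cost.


TC = dist * cost * units = 258 * 1.7 * 30 = $13158.00

$13158.00


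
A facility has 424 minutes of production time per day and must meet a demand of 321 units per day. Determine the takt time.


Formula: Takt Time = Available Production Time / Customer Demand
Takt = 424 min/day / 321 units/day
Takt = 1.32 min/unit

1.32 min/unit


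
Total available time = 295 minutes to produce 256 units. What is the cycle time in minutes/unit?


Formula: CT = Available Time / Number of Units
CT = 295 min / 256 units
CT = 1.15 min/unit

1.15 min/unit


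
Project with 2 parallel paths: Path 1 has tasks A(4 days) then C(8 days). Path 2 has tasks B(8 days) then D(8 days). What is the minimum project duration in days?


Path 1 = 4 + 8 = 12 days
Path 2 = 8 + 8 = 16 days
Duration = max(12, 16) = 16 days

16 days


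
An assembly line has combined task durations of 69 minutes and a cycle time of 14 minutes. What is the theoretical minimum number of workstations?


Formula: N_min = ceil(Sum of Task Times / Cycle Time)
N_min = ceil(69 min / 14 min) = ceil(4.9286)
N_min = 5 stations

5


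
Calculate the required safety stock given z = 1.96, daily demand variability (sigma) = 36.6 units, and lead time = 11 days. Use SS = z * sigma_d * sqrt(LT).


Formula: SS = z * sigma_d * sqrt(LT)
sqrt(LT) = sqrt(11) = 3.3166
SS = 1.96 * 36.6 * 3.3166
SS = 237.9 units

237.9 units


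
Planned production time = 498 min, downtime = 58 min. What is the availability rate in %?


Formula: Availability = (Planned Time - Downtime) / Planned Time * 100
Uptime = 498 - 58 = 440 min
Availability = 440 / 498 * 100 = 88.4%

88.4%


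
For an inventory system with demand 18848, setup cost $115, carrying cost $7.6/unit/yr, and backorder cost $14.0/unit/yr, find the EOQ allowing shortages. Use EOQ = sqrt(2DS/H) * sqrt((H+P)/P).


Formula: EOQ* = sqrt(2DS/H) * sqrt((H+P)/P)
Base EOQ = sqrt(2*18848*115/7.6) = 755.25 units
Correction = sqrt((7.6+14.0)/14.0) = 1.24212
EOQ* = 755.25 * 1.24212 = 938.1 units

938.1 units


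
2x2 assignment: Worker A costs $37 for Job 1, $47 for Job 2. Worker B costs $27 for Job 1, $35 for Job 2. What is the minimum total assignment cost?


Option 1: A->1 + B->2 = $37 + $35 = $72
Option 2: A->2 + B->1 = $47 + $27 = $74
Min cost = min($72, $74) = $72

$72


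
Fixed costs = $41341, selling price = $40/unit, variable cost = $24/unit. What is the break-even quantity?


Formula: BEQ = Fixed Costs / (Price - Variable Cost)
Contribution margin = $40 - $24 = $16/unit
BEQ = ceil($41341 / $16/unit) = ceil(2583.81) = 2584 units

2584 units


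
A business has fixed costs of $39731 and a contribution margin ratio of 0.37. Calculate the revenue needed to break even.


Formula: BER = Fixed Costs / Contribution Margin Ratio
BER = $39731 / 0.37
BER = $107381.08 (to the nearest cent)

$107381.08


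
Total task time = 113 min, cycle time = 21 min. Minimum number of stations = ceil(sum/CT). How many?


Formula: N_min = ceil(Sum of Task Times / Cycle Time)
N_min = ceil(113 min / 21 min) = ceil(5.381)
N_min = 6 stations

6


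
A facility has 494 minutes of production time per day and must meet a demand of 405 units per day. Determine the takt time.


Formula: Takt Time = Available Production Time / Customer Demand
Takt = 494 min/day / 405 units/day
Takt = 1.22 min/unit

1.22 min/unit


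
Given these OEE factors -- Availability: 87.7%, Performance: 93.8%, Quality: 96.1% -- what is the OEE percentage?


Formula: OEE = Availability * Performance * Quality / 10000
A * P = 87.7% * 93.8% / 100 = 82.26%
OEE = 82.26% * 96.1% / 100 = 79.1%

79.1%


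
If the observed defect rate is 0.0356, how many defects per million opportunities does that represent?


DPMO = defect_rate * 1000000 = 0.0356 * 1000000

35600


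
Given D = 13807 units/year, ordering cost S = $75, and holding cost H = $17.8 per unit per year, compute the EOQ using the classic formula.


Formula: EOQ = sqrt(2 * D * S / H)
Numerator: 2 * 13807 * 75 = 2071050
2DS/H = 2071050 / 17.8 = 116351.1
EOQ = sqrt(116351.1) = 341.1 units

341.1 units


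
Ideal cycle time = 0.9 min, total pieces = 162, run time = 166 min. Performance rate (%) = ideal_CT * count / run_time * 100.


Formula: Performance = (Ideal CT * Total Count) / Run Time * 100
Ideal output time = 0.9 * 162 = 145.8 min
Performance = 145.8 / 166 * 100 = 87.8%

87.8%


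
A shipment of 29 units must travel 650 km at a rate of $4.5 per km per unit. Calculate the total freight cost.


TC = dist * cost * units = 650 * 4.5 * 29 = $84825.00

$84825.00


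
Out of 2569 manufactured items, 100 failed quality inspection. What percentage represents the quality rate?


Formula: Quality Rate = Good Pieces / Total Pieces * 100
Good pieces = 2569 - 100 = 2469
QR = 2469 / 2569 * 100 = 96.1%

96.1%


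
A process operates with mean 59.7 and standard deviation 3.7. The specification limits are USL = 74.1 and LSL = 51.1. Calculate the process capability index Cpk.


Cpu = (74.1 - 59.7) / (3 * 3.7) = 1.3
Cpl = (59.7 - 51.1) / (3 * 3.7) = 0.77
Cpk = min(1.3, 0.77) = 0.77

0.77


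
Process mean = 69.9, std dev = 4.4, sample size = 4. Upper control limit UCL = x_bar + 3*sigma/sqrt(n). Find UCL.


UCL = 69.9 + 3 * 4.4 / sqrt(4)

76.5


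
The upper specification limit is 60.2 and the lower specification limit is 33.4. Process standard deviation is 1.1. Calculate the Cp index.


Cp = (60.2 - 33.4) / (6 * 1.1)

4.06


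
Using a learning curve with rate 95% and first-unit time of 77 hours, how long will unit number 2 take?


Formula: T_n = T_1 * (learning_rate)^(log2(n)) where learning_rate = rate/100
Doublings = log2(2) = 1
T_n = 77 * 0.95^1
T_n = 77 * 0.95 = 73.2 hours

73.2 hours


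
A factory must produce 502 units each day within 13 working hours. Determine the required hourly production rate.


Formula: Production Rate = Daily Demand / Available Hours
Rate = 502 units/day / 13 hours/day
Rate = 38.6 units/hour

38.6 units/hour


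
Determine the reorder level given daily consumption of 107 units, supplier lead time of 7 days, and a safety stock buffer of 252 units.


Formula: ROP = (Daily Demand * Lead Time) + Safety Stock
Demand during lead time = 107 * 7 = 749 units
ROP = 749 + 252 = 1001 units

1001 units


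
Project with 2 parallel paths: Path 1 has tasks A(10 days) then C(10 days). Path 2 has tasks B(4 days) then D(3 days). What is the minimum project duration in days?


Path 1 = 10 + 10 = 20 days
Path 2 = 4 + 3 = 7 days
Duration = max(20, 7) = 20 days

20 days


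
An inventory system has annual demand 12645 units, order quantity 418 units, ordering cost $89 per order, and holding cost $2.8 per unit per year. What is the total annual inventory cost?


TC = 12645/418 * 89 + 418/2 * 2.8

$3277.56


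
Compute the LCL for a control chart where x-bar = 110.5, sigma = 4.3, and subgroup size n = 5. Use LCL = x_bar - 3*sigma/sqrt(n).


LCL = 110.5 - 3 * 4.3 / sqrt(5)

104.73


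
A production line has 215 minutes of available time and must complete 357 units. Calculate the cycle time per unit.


Formula: CT = Available Time / Number of Units
CT = 215 min / 357 units
CT = 0.6 min/unit

0.6 min/unit


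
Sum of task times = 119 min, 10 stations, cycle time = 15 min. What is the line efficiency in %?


Formula: Efficiency = Sum of Task Times / (N_stations * CT) * 100
Total station capacity = 10 stations * 15 min = 150 min
Efficiency = 119 / 150 * 100 = 79.3%

79.3%


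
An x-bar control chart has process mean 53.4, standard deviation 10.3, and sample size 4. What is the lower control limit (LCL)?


LCL = 53.4 - 3 * 10.3 / sqrt(4)

37.95


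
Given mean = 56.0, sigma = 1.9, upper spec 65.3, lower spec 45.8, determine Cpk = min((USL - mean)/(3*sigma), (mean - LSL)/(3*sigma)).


Cpu = (65.3 - 56.0) / (3 * 1.9) = 1.63
Cpl = (56.0 - 45.8) / (3 * 1.9) = 1.79
Cpk = min(1.63, 1.79) = 1.63

1.63


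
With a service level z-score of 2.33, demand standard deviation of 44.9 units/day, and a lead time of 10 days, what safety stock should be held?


Formula: SS = z * sigma_d * sqrt(LT)
sqrt(LT) = sqrt(10) = 3.1623
SS = 2.33 * 44.9 * 3.1623
SS = 330.8 units

330.8 units


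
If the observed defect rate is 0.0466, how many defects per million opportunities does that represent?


DPMO = defect_rate * 1000000 = 0.0466 * 1000000

46600


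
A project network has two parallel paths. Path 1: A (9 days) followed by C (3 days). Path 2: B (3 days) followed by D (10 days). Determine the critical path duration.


Path 1 = 9 + 3 = 12 days
Path 2 = 3 + 10 = 13 days
Duration = max(12, 13) = 13 days

13 days


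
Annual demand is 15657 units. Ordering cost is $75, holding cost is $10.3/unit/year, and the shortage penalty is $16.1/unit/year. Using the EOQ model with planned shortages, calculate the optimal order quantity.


Formula: EOQ* = sqrt(2DS/H) * sqrt((H+P)/P)
Base EOQ = sqrt(2*15657*75/10.3) = 477.51 units
Correction = sqrt((10.3+16.1)/16.1) = 1.28053
EOQ* = 477.51 * 1.28053 = 611.5 units

611.5 units


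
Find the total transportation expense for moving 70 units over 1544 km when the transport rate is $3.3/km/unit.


TC = dist * cost * units = 1544 * 3.3 * 70 = $356664.00

$356664.00


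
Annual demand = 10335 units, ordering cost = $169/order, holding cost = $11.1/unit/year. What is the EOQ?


Formula: EOQ = sqrt(2 * D * S / H)
Numerator: 2 * 10335 * 169 = 3493230
2DS/H = 3493230 / 11.1 = 314705.4
EOQ = sqrt(314705.4) = 561.0 units

561.0 units


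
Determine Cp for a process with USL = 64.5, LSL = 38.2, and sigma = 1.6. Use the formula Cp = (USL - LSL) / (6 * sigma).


Cp = (64.5 - 38.2) / (6 * 1.6)

2.74


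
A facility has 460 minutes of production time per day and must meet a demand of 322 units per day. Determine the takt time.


Formula: Takt Time = Available Production Time / Customer Demand
Takt = 460 min/day / 322 units/day
Takt = 1.43 min/unit

1.43 min/unit


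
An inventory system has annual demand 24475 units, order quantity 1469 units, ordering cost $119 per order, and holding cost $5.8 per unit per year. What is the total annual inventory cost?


TC = 24475/1469 * 119 + 1469/2 * 5.8

$6242.76


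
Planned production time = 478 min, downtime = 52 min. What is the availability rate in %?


Formula: Availability = (Planned Time - Downtime) / Planned Time * 100
Uptime = 478 - 52 = 426 min
Availability = 426 / 478 * 100 = 89.1%

89.1%


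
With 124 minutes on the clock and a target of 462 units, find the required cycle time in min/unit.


Formula: CT = Available Time / Number of Units
CT = 124 min / 462 units
CT = 0.27 min/unit

0.27 min/unit


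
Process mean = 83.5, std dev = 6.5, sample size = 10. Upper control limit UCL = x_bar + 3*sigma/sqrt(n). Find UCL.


UCL = 83.5 + 3 * 6.5 / sqrt(10)

89.67


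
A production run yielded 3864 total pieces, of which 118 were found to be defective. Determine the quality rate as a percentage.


Formula: Quality Rate = Good Pieces / Total Pieces * 100
Good pieces = 3864 - 118 = 3746
QR = 3746 / 3864 * 100 = 96.9%

96.9%


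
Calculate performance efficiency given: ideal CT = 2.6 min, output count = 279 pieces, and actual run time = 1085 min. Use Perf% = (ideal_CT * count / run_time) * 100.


Formula: Performance = (Ideal CT * Total Count) / Run Time * 100
Ideal output time = 2.6 * 279 = 725.4 min
Performance = 725.4 / 1085 * 100 = 66.9%

66.9%


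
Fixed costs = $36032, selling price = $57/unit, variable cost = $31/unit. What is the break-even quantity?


Formula: BEQ = Fixed Costs / (Price - Variable Cost)
Contribution margin = $57 - $31 = $26/unit
BEQ = ceil($36032 / $26/unit) = ceil(1385.85) = 1386 units

1386 units


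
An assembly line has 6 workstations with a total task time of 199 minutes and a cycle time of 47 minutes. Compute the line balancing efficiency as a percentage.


Formula: Efficiency = Sum of Task Times / (N_stations * CT) * 100
Total station capacity = 6 stations * 47 min = 282 min
Efficiency = 199 / 282 * 100 = 70.6%

70.6%


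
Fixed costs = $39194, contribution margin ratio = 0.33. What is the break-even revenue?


Formula: BER = Fixed Costs / Contribution Margin Ratio
BER = $39194 / 0.33
BER = $118769.70 (to the nearest cent)

$118769.70


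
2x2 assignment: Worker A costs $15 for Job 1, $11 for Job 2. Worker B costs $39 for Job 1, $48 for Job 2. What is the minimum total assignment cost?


Option 1: A->1 + B->2 = $15 + $48 = $63
Option 2: A->2 + B->1 = $11 + $39 = $50
Min cost = min($63, $50) = $50

$50


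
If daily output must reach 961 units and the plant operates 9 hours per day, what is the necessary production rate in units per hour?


Formula: Production Rate = Daily Demand / Available Hours
Rate = 961 units/day / 9 hours/day
Rate = 106.8 units/hour

106.8 units/hour


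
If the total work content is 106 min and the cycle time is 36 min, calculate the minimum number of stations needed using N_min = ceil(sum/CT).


Formula: N_min = ceil(Sum of Task Times / Cycle Time)
N_min = ceil(106 min / 36 min) = ceil(2.9444)
N_min = 3 stations

3


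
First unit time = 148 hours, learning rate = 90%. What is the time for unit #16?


Formula: T_n = T_1 * (learning_rate)^(log2(n)) where learning_rate = rate/100
Doublings = log2(16) = 4
T_n = 148 * 0.9^4
T_n = 148 * 0.6561 = 97.1 hours

97.1 hours


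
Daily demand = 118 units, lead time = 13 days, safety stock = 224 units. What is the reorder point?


Formula: ROP = (Daily Demand * Lead Time) + Safety Stock
Demand during lead time = 118 * 13 = 1534 units
ROP = 1534 + 224 = 1758 units

1758 units


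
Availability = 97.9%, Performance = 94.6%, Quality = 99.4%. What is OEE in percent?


Formula: OEE = Availability * Performance * Quality / 10000
A * P = 97.9% * 94.6% / 100 = 92.61%
OEE = 92.61% * 99.4% / 100 = 92.1%

92.1%


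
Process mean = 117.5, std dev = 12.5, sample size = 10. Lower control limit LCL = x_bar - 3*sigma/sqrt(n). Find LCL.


LCL = 117.5 - 3 * 12.5 / sqrt(10)

105.64


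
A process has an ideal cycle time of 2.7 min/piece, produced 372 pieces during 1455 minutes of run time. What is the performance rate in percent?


Formula: Performance = (Ideal CT * Total Count) / Run Time * 100
Ideal output time = 2.7 * 372 = 1004.4 min
Performance = 1004.4 / 1455 * 100 = 69.0%

69.0%
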